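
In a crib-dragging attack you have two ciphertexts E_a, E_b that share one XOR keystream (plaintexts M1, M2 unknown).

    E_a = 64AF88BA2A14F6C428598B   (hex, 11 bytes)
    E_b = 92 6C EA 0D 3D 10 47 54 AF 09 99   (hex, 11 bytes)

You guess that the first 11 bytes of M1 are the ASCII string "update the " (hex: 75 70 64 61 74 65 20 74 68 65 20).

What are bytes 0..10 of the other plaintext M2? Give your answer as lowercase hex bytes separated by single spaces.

First, E_a ⊕ E_b = (M1 ⊕ K) ⊕ (M2 ⊕ K) = M1 ⊕ M2, so the key drops out. Then M2 = (M1 ⊕ M2) ⊕ M1 over the first 11 bytes.
byte 0: (64 xor 92) xor 75 = f6 xor 75 = 83
byte 1: (af xor 6c) xor 70 = c3 xor 70 = b3
byte 2: (88 xor ea) xor 64 = 62 xor 64 = 06
byte 3: (ba xor 0d) xor 61 = b7 xor 61 = d6
byte 4: (2a xor 3d) xor 74 = 17 xor 74 = 63
byte 5: (14 xor 10) xor 65 = 04 xor 65 = 61
byte 6: (f6 xor 47) xor 20 = b1 xor 20 = 91
byte 7: (c4 xor 54) xor 74 = 90 xor 74 = e4
byte 8: (28 xor af) xor 68 = 87 xor 68 = ef
byte 9: (59 xor 09) xor 65 = 50 xor 65 = 35
byte 10: (8b xor 99) xor 20 = 12 xor 20 = 32

83 b3 06 d6 63 61 91 e4 ef 35 32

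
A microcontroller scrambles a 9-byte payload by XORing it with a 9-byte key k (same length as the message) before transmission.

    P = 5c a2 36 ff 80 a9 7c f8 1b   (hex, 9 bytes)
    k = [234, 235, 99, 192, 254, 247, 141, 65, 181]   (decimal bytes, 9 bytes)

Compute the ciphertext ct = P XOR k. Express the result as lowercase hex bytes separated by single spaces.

XOR is its own inverse, so applying the key byte-wise gives the result directly.
5c ^ ea = b6
a2 ^ eb = 49
36 ^ 63 = 55
ff ^ c0 = 3f
80 ^ fe = 7e
a9 ^ f7 = 5e
7c ^ 8d = f1
f8 ^ 41 = b9
1b ^ b5 = ae

b6 49 55 3f 7e 5e f1 b9 ae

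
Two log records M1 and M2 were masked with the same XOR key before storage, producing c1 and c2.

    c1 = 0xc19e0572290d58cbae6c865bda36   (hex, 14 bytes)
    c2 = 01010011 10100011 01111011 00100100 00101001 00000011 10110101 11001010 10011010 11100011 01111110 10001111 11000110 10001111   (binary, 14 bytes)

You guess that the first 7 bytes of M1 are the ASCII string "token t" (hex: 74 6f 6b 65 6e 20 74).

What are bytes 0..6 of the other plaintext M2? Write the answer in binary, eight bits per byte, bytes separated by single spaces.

First, c1 ⊕ c2 = (M1 ⊕ K) ⊕ (M2 ⊕ K) = M1 ⊕ M2, so the key drops out. Then M2 = (M1 ⊕ M2) ⊕ M1 over the first 7 bytes.
byte 0: (c1 xor 53) xor 74 = 92 xor 74 = e6
byte 1: (9e xor a3) xor 6f = 3d xor 6f = 52
byte 2: (05 xor 7b) xor 6b = 7e xor 6b = 15
byte 3: (72 xor 24) xor 65 = 56 xor 65 = 33
byte 4: (29 xor 29) xor 6e = 00 xor 6e = 6e
byte 5: (0d xor 03) xor 20 = 0e xor 20 = 2e
byte 6: (58 xor b5) xor 74 = ed xor 74 = 99

11100110 01010010 00010101 00110011 01101110 00101110 10011001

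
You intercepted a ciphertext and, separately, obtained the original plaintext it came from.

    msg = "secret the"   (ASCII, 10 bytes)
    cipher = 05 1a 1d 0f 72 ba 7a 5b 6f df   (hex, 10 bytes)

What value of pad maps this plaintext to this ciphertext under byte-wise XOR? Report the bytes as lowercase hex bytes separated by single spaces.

Since cipher = msg ⊕ pad, XORing both sides with msg gives pad = msg ⊕ cipher.
byte 0: 73 ⊕ 05 = 76
byte 1: 65 ⊕ 1a = 7f
byte 2: 63 ⊕ 1d = 7e
byte 3: 72 ⊕ 0f = 7d
byte 4: 65 ⊕ 72 = 17
byte 5: 74 ⊕ ba = ce
byte 6: 20 ⊕ 7a = 5a
byte 7: 74 ⊕ 5b = 2f
byte 8: 68 ⊕ 6f = 07
byte 9: 65 ⊕ df = ba

76 7f 7e 7d 17 ce 5a 2f 07 ba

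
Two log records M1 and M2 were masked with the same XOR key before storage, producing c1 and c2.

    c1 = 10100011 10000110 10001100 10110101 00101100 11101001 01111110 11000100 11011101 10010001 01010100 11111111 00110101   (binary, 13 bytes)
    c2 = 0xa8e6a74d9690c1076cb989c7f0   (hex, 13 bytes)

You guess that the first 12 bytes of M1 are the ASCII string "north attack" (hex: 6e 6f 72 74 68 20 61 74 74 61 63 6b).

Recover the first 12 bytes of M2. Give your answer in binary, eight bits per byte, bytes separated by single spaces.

01100101 00001111 01011001 10001100 11010010 01011001 11011110 10110111 11000101 01001001 10111110 01010011

First, c1 ⊕ c2 = (M1 ⊕ K) ⊕ (M2 ⊕ K) = M1 ⊕ M2, so the key drops out. Then M2 = (M1 ⊕ M2) ⊕ M1 over the first 12 bytes.
byte 0: (a3 ^ a8) ^ 6e = 0b ^ 6e = 65
byte 1: (86 ^ e6) ^ 6f = 60 ^ 6f = 0f
byte 2: (8c ^ a7) ^ 72 = 2b ^ 72 = 59
byte 3: (b5 ^ 4d) ^ 74 = f8 ^ 74 = 8c
byte 4: (2c ^ 96) ^ 68 = ba ^ 68 = d2
byte 5: (e9 ^ 90) ^ 20 = 79 ^ 20 = 59
byte 6: (7e ^ c1) ^ 61 = bf ^ 61 = de
byte 7: (c4 ^ 07) ^ 74 = c3 ^ 74 = b7
byte 8: (dd ^ 6c) ^ 74 = b1 ^ 74 = c5
byte 9: (91 ^ b9) ^ 61 = 28 ^ 61 = 49
byte 10: (54 ^ 89) ^ 63 = dd ^ 63 = be
byte 11: (ff ^ c7) ^ 6b = 38 ^ 6b = 53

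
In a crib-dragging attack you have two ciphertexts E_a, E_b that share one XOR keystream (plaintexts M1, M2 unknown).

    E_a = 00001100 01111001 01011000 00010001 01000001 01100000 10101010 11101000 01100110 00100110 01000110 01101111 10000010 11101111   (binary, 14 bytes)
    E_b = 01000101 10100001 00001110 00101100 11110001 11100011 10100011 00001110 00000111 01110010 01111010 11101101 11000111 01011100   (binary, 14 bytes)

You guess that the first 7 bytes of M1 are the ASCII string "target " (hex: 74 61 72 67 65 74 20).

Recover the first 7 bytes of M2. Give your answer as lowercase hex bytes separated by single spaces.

First, E_a ⊕ E_b = (M1 ⊕ K) ⊕ (M2 ⊕ K) = M1 ⊕ M2, so the key drops out. Then M2 = (M1 ⊕ M2) ⊕ M1 over the first 7 bytes.
byte 0: (0c ^ 45) ^ 74 = 49 ^ 74 = 3d
byte 1: (79 ^ a1) ^ 61 = d8 ^ 61 = b9
byte 2: (58 ^ 0e) ^ 72 = 56 ^ 72 = 24
byte 3: (11 ^ 2c) ^ 67 = 3d ^ 67 = 5a
byte 4: (41 ^ f1) ^ 65 = b0 ^ 65 = d5
byte 5: (60 ^ e3) ^ 74 = 83 ^ 74 = f7
byte 6: (aa ^ a3) ^ 20 = 09 ^ 20 = 29

3d b9 24 5a d5 f7 29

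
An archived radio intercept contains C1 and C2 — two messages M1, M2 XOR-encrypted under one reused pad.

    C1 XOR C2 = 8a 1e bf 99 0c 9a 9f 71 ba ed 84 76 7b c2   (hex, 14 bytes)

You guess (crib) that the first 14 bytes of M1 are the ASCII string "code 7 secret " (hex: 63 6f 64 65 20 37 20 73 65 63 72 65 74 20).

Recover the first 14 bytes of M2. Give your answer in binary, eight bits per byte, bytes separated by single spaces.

Since C1 ⊕ C2 = M1 ⊕ M2, XORing with the guessed M1 bytes yields the corresponding M2 bytes: M2 = (C1 ⊕ C2) ⊕ M1.
8a ⊕ 63 = e9
1e ⊕ 6f = 71
bf ⊕ 64 = db
99 ⊕ 65 = fc
0c ⊕ 20 = 2c
9a ⊕ 37 = ad
9f ⊕ 20 = bf
71 ⊕ 73 = 02
ba ⊕ 65 = df
ed ⊕ 63 = 8e
84 ⊕ 72 = f6
76 ⊕ 65 = 13
7b ⊕ 74 = 0f
c2 ⊕ 20 = e2

11101001 01110001 11011011 11111100 00101100 10101101 10111111 00000010 11011111 10001110 11110110 00010011 00001111 11100010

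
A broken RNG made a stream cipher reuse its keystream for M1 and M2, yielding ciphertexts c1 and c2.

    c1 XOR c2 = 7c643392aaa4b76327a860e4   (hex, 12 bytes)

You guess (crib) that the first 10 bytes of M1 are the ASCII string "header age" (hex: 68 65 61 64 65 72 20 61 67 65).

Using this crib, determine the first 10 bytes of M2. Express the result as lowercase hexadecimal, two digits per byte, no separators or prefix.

Since c1 ⊕ c2 = M1 ⊕ M2, XORing with the guessed M1 bytes yields the corresponding M2 bytes: M2 = (c1 ⊕ c2) ⊕ M1.
byte 0: 7c xor 68 = 14
byte 1: 64 xor 65 = 01
byte 2: 33 xor 61 = 52
byte 3: 92 xor 64 = f6
byte 4: aa xor 65 = cf
byte 5: a4 xor 72 = d6
byte 6: b7 xor 20 = 97
byte 7: 63 xor 61 = 02
byte 8: 27 xor 67 = 40
byte 9: a8 xor 65 = cd

140152f6cfd6970240cd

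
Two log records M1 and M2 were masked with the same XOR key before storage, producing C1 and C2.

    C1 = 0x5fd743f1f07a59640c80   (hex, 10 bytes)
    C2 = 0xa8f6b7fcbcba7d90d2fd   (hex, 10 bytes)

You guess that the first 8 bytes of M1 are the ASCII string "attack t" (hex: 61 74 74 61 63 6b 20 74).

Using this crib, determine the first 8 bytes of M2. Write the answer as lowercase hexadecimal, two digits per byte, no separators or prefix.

9655806c2fab0480

First, C1 ⊕ C2 = (M1 ⊕ K) ⊕ (M2 ⊕ K) = M1 ⊕ M2, so the key drops out. Then M2 = (M1 ⊕ M2) ⊕ M1 over the first 8 bytes.
byte 0: (5f ⊕ a8) ⊕ 61 = f7 ⊕ 61 = 96
byte 1: (d7 ⊕ f6) ⊕ 74 = 21 ⊕ 74 = 55
byte 2: (43 ⊕ b7) ⊕ 74 = f4 ⊕ 74 = 80
byte 3: (f1 ⊕ fc) ⊕ 61 = 0d ⊕ 61 = 6c
byte 4: (f0 ⊕ bc) ⊕ 63 = 4c ⊕ 63 = 2f
byte 5: (7a ⊕ ba) ⊕ 6b = c0 ⊕ 6b = ab
byte 6: (59 ⊕ 7d) ⊕ 20 = 24 ⊕ 20 = 04
byte 7: (64 ⊕ 90) ⊕ 74 = f4 ⊕ 74 = 80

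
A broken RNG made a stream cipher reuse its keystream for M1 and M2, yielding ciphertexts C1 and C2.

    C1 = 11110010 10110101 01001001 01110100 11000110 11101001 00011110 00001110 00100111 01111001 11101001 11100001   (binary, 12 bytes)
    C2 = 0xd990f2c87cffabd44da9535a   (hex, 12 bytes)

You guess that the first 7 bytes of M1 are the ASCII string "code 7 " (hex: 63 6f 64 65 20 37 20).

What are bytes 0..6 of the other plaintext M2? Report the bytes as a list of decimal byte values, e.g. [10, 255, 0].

[72, 74, 223, 217, 154, 33, 149]

First, C1 ⊕ C2 = (M1 ⊕ K) ⊕ (M2 ⊕ K) = M1 ⊕ M2, so the key drops out. Then M2 = (M1 ⊕ M2) ⊕ M1 over the first 7 bytes.
byte 0: (f2 ^ d9) ^ 63 = 2b ^ 63 = 48
byte 1: (b5 ^ 90) ^ 6f = 25 ^ 6f = 4a
byte 2: (49 ^ f2) ^ 64 = bb ^ 64 = df
byte 3: (74 ^ c8) ^ 65 = bc ^ 65 = d9
byte 4: (c6 ^ 7c) ^ 20 = ba ^ 20 = 9a
byte 5: (e9 ^ ff) ^ 37 = 16 ^ 37 = 21
byte 6: (1e ^ ab) ^ 20 = b5 ^ 20 = 95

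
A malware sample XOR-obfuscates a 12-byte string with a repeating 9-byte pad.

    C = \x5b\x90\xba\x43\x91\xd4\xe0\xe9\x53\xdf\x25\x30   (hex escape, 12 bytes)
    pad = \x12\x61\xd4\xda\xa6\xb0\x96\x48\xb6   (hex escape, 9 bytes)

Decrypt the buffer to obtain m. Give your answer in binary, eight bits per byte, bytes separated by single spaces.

The 9-byte key repeats, so the effective keystream is 12 61 d4 da a6 b0 96 48 b6 12 61 d4.
byte 0:  91 xor  18 =  73
byte 1: 144 xor  97 = 241
byte 2: 186 xor 212 = 110
byte 3:  67 xor 218 = 153
byte 4: 145 xor 166 =  55
byte 5: 212 xor 176 = 100
byte 6: 224 xor 150 = 118
byte 7: 233 xor  72 = 161
byte 8:  83 xor 182 = 229
byte 9: 223 xor  18 = 205
byte 10:  37 xor  97 =  68
byte 11:  48 xor 212 = 228

01001001 11110001 01101110 10011001 00110111 01100100 01110110 10100001 11100101 11001101 01000100 11100100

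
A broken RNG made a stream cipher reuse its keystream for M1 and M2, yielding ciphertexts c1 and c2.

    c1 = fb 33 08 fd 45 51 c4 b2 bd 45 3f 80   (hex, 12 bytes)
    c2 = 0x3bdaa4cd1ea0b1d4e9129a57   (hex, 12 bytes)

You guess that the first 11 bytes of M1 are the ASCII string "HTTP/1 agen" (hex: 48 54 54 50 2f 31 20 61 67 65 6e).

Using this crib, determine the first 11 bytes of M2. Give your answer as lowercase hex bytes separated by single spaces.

First, c1 ⊕ c2 = (M1 ⊕ K) ⊕ (M2 ⊕ K) = M1 ⊕ M2, so the key drops out. Then M2 = (M1 ⊕ M2) ⊕ M1 over the first 11 bytes.
byte 0: (fb ^ 3b) ^ 48 = c0 ^ 48 = 88
byte 1: (33 ^ da) ^ 54 = e9 ^ 54 = bd
byte 2: (08 ^ a4) ^ 54 = ac ^ 54 = f8
byte 3: (fd ^ cd) ^ 50 = 30 ^ 50 = 60
byte 4: (45 ^ 1e) ^ 2f = 5b ^ 2f = 74
byte 5: (51 ^ a0) ^ 31 = f1 ^ 31 = c0
byte 6: (c4 ^ b1) ^ 20 = 75 ^ 20 = 55
byte 7: (b2 ^ d4) ^ 61 = 66 ^ 61 = 07
byte 8: (bd ^ e9) ^ 67 = 54 ^ 67 = 33
byte 9: (45 ^ 12) ^ 65 = 57 ^ 65 = 32
byte 10: (3f ^ 9a) ^ 6e = a5 ^ 6e = cb

88 bd f8 60 74 c0 55 07 33 32 cb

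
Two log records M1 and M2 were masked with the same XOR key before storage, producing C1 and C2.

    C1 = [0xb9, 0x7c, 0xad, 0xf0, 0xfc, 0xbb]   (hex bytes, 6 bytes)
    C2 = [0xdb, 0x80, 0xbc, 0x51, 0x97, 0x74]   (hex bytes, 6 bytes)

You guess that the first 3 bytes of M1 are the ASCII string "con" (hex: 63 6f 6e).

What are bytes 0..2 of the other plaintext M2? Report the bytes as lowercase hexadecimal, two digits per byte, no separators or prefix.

First, C1 ⊕ C2 = (M1 ⊕ K) ⊕ (M2 ⊕ K) = M1 ⊕ M2, so the key drops out. Then M2 = (M1 ⊕ M2) ⊕ M1 over the first 3 bytes.
byte 0: (b9 ^ db) ^ 63 = 62 ^ 63 = 01
byte 1: (7c ^ 80) ^ 6f = fc ^ 6f = 93
byte 2: (ad ^ bc) ^ 6e = 11 ^ 6e = 7f

01937f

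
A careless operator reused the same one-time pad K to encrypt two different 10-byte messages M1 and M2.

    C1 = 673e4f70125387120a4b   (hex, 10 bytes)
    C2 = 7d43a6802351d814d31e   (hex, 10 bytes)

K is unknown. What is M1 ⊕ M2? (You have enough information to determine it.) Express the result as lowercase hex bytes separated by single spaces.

1a 7d e9 f0 31 02 5f 06 d9 55

C1 ⊕ C2 = (M1 ⊕ K) ⊕ (M2 ⊕ K) = M1 ⊕ M2 — the shared key cancels under XOR.
byte 0: 01100111 ^ 01111101 = 00011010
byte 1: 00111110 ^ 01000011 = 01111101
byte 2: 01001111 ^ 10100110 = 11101001
byte 3: 01110000 ^ 10000000 = 11110000
byte 4: 00010010 ^ 00100011 = 00110001
byte 5: 01010011 ^ 01010001 = 00000010
byte 6: 10000111 ^ 11011000 = 01011111
byte 7: 00010010 ^ 00010100 = 00000110
byte 8: 00001010 ^ 11010011 = 11011001
byte 9: 01001011 ^ 00011110 = 01010101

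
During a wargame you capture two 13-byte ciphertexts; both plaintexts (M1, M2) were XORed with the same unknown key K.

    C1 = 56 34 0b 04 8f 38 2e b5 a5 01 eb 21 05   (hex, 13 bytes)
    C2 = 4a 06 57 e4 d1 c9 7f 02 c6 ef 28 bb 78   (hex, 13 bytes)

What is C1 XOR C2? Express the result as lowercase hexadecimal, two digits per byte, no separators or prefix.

1c325ce05ef151b763eec39a7d

C1 ⊕ C2 = (M1 ⊕ K) ⊕ (M2 ⊕ K) = M1 ⊕ M2 — the shared key cancels under XOR.
byte 0:  86 ^  74 =  28
byte 1:  52 ^   6 =  50
byte 2:  11 ^  87 =  92
byte 3:   4 ^ 228 = 224
byte 4: 143 ^ 209 =  94
byte 5:  56 ^ 201 = 241
byte 6:  46 ^ 127 =  81
byte 7: 181 ^   2 = 183
byte 8: 165 ^ 198 =  99
byte 9:   1 ^ 239 = 238
byte 10: 235 ^  40 = 195
byte 11:  33 ^ 187 = 154
byte 12:   5 ^ 120 = 125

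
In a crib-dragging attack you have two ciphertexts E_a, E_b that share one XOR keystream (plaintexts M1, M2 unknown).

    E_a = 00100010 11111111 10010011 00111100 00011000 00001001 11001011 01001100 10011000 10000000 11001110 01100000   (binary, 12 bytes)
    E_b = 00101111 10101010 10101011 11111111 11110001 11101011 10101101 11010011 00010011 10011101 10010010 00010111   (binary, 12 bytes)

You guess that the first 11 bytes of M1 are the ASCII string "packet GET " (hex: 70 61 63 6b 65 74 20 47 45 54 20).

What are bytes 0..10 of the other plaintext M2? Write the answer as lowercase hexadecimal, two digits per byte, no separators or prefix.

First, E_a ⊕ E_b = (M1 ⊕ K) ⊕ (M2 ⊕ K) = M1 ⊕ M2, so the key drops out. Then M2 = (M1 ⊕ M2) ⊕ M1 over the first 11 bytes.
byte 0: (22 xor 2f) xor 70 = 0d xor 70 = 7d
byte 1: (ff xor aa) xor 61 = 55 xor 61 = 34
byte 2: (93 xor ab) xor 63 = 38 xor 63 = 5b
byte 3: (3c xor ff) xor 6b = c3 xor 6b = a8
byte 4: (18 xor f1) xor 65 = e9 xor 65 = 8c
byte 5: (09 xor eb) xor 74 = e2 xor 74 = 96
byte 6: (cb xor ad) xor 20 = 66 xor 20 = 46
byte 7: (4c xor d3) xor 47 = 9f xor 47 = d8
byte 8: (98 xor 13) xor 45 = 8b xor 45 = ce
byte 9: (80 xor 9d) xor 54 = 1d xor 54 = 49
byte 10: (ce xor 92) xor 20 = 5c xor 20 = 7c

7d345ba88c9646d8ce497c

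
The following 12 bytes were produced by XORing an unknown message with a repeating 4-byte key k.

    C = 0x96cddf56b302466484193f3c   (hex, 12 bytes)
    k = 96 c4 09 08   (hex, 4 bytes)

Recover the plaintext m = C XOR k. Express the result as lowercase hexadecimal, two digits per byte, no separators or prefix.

0009d65e25c64f6c12dd3634

The 4-byte key repeats, so the effective keystream is 96 c4 09 08 96 c4 09 08 96 c4 09 08.
byte 0: 150 XOR 150 =   0
byte 1: 205 XOR 196 =   9
byte 2: 223 XOR   9 = 214
byte 3:  86 XOR   8 =  94
byte 4: 179 XOR 150 =  37
byte 5:   2 XOR 196 = 198
byte 6:  70 XOR   9 =  79
byte 7: 100 XOR   8 = 108
byte 8: 132 XOR 150 =  18
byte 9:  25 XOR 196 = 221
byte 10:  63 XOR   9 =  54
byte 11:  60 XOR   8 =  52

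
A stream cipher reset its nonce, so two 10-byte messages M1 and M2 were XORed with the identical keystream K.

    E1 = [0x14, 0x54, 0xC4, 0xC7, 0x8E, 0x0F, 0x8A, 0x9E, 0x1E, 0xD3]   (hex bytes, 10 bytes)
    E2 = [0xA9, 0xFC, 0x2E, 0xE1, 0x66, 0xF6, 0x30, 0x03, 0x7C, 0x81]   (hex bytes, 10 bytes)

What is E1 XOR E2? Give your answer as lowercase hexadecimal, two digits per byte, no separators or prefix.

E1 ⊕ E2 = (M1 ⊕ K) ⊕ (M2 ⊕ K) = M1 ⊕ M2 — the shared key cancels under XOR.
 20 XOR 169 = 189
 84 XOR 252 = 168
196 XOR  46 = 234
199 XOR 225 =  38
142 XOR 102 = 232
 15 XOR 246 = 249
138 XOR  48 = 186
158 XOR   3 = 157
 30 XOR 124 =  98
211 XOR 129 =  82

bda8ea26e8f9ba9d6252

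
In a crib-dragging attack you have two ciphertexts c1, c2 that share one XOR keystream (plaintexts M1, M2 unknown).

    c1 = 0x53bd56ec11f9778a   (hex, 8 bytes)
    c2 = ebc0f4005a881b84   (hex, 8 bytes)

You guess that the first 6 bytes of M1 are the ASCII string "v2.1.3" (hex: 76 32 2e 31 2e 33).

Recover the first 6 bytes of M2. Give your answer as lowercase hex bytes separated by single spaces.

First, c1 ⊕ c2 = (M1 ⊕ K) ⊕ (M2 ⊕ K) = M1 ⊕ M2, so the key drops out. Then M2 = (M1 ⊕ M2) ⊕ M1 over the first 6 bytes.
byte 0: (53 xor eb) xor 76 = b8 xor 76 = ce
byte 1: (bd xor c0) xor 32 = 7d xor 32 = 4f
byte 2: (56 xor f4) xor 2e = a2 xor 2e = 8c
byte 3: (ec xor 00) xor 31 = ec xor 31 = dd
byte 4: (11 xor 5a) xor 2e = 4b xor 2e = 65
byte 5: (f9 xor 88) xor 33 = 71 xor 33 = 42

ce 4f 8c dd 65 42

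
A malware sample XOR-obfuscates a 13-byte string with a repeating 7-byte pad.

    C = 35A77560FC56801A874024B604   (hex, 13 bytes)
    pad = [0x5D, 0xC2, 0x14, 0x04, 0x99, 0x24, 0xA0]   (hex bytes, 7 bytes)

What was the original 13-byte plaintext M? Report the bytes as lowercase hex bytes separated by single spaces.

68 65 61 64 65 72 20 47 45 54 20 2f 20

The 7-byte key repeats, so the effective keystream is 5d c2 14 04 99 24 a0 5d c2 14 04 99 24.
byte 0: 35 xor 5d = 68
byte 1: a7 xor c2 = 65
byte 2: 75 xor 14 = 61
byte 3: 60 xor 04 = 64
byte 4: fc xor 99 = 65
byte 5: 56 xor 24 = 72
byte 6: 80 xor a0 = 20
byte 7: 1a xor 5d = 47
byte 8: 87 xor c2 = 45
byte 9: 40 xor 14 = 54
byte 10: 24 xor 04 = 20
byte 11: b6 xor 99 = 2f
byte 12: 04 xor 24 = 20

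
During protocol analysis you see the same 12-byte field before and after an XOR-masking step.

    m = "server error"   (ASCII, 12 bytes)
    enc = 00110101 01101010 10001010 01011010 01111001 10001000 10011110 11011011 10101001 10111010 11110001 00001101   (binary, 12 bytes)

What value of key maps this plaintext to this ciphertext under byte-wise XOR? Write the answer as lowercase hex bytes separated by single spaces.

Since enc = m ⊕ key, XORing both sides with m gives key = m ⊕ enc.
byte 0: 73 ^ 35 = 46
byte 1: 65 ^ 6a = 0f
byte 2: 72 ^ 8a = f8
byte 3: 76 ^ 5a = 2c
byte 4: 65 ^ 79 = 1c
byte 5: 72 ^ 88 = fa
byte 6: 20 ^ 9e = be
byte 7: 65 ^ db = be
byte 8: 72 ^ a9 = db
byte 9: 72 ^ ba = c8
byte 10: 6f ^ f1 = 9e
byte 11: 72 ^ 0d = 7f

46 0f f8 2c 1c fa be be db c8 9e 7f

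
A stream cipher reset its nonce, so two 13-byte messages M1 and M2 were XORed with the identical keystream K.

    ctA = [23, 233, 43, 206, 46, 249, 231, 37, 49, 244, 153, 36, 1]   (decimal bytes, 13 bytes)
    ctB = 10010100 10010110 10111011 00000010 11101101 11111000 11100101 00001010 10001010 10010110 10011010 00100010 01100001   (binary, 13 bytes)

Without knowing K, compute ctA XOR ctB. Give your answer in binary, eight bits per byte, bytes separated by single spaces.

ctA ⊕ ctB = (M1 ⊕ K) ⊕ (M2 ⊕ K) = M1 ⊕ M2 — the shared key cancels under XOR.
17 xor 94 = 83
e9 xor 96 = 7f
2b xor bb = 90
ce xor 02 = cc
2e xor ed = c3
f9 xor f8 = 01
e7 xor e5 = 02
25 xor 0a = 2f
31 xor 8a = bb
f4 xor 96 = 62
99 xor 9a = 03
24 xor 22 = 06
01 xor 61 = 60

10000011 01111111 10010000 11001100 11000011 00000001 00000010 00101111 10111011 01100010 00000011 00000110 01100000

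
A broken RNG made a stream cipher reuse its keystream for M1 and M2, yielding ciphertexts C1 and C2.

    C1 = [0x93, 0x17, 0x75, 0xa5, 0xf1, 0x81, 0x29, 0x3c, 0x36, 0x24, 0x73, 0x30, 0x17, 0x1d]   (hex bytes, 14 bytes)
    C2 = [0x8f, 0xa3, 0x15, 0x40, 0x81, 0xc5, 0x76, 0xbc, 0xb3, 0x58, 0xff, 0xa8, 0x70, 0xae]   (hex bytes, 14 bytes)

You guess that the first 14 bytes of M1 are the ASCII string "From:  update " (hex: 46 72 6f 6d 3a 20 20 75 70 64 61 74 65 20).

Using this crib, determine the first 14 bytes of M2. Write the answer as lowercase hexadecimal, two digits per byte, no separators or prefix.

5ac60f884a647ff5f518edec0293

First, C1 ⊕ C2 = (M1 ⊕ K) ⊕ (M2 ⊕ K) = M1 ⊕ M2, so the key drops out. Then M2 = (M1 ⊕ M2) ⊕ M1 over the first 14 bytes.
byte 0: (93 xor 8f) xor 46 = 1c xor 46 = 5a
byte 1: (17 xor a3) xor 72 = b4 xor 72 = c6
byte 2: (75 xor 15) xor 6f = 60 xor 6f = 0f
byte 3: (a5 xor 40) xor 6d = e5 xor 6d = 88
byte 4: (f1 xor 81) xor 3a = 70 xor 3a = 4a
byte 5: (81 xor c5) xor 20 = 44 xor 20 = 64
byte 6: (29 xor 76) xor 20 = 5f xor 20 = 7f
byte 7: (3c xor bc) xor 75 = 80 xor 75 = f5
byte 8: (36 xor b3) xor 70 = 85 xor 70 = f5
byte 9: (24 xor 58) xor 64 = 7c xor 64 = 18
byte 10: (73 xor ff) xor 61 = 8c xor 61 = ed
byte 11: (30 xor a8) xor 74 = 98 xor 74 = ec
byte 12: (17 xor 70) xor 65 = 67 xor 65 = 02
byte 13: (1d xor ae) xor 20 = b3 xor 20 = 93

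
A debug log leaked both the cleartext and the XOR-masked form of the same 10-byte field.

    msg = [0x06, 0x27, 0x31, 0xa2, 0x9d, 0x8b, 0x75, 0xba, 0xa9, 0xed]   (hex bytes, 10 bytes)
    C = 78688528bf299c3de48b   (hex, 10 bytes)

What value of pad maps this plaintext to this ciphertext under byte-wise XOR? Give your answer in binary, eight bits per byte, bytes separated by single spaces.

01111110 01001111 10110100 10001010 00100010 10100010 11101001 10000111 01001101 01100110

Since C = msg ⊕ pad, XORing both sides with msg gives pad = msg ⊕ C.
byte 0:   6 XOR 120 = 126
byte 1:  39 XOR 104 =  79
byte 2:  49 XOR 133 = 180
byte 3: 162 XOR  40 = 138
byte 4: 157 XOR 191 =  34
byte 5: 139 XOR  41 = 162
byte 6: 117 XOR 156 = 233
byte 7: 186 XOR  61 = 135
byte 8: 169 XOR 228 =  77
byte 9: 237 XOR 139 = 102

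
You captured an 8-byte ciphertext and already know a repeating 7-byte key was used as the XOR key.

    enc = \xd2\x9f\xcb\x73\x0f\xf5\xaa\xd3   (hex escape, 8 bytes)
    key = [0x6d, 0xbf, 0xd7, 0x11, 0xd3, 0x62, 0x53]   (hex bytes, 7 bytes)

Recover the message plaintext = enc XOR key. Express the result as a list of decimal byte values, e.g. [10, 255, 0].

The 7-byte key repeats, so the effective keystream is 6d bf d7 11 d3 62 53 6d.
byte 0: d2 ^ 6d = bf
byte 1: 9f ^ bf = 20
byte 2: cb ^ d7 = 1c
byte 3: 73 ^ 11 = 62
byte 4: 0f ^ d3 = dc
byte 5: f5 ^ 62 = 97
byte 6: aa ^ 53 = f9
byte 7: d3 ^ 6d = be

[191, 32, 28, 98, 220, 151, 249, 190]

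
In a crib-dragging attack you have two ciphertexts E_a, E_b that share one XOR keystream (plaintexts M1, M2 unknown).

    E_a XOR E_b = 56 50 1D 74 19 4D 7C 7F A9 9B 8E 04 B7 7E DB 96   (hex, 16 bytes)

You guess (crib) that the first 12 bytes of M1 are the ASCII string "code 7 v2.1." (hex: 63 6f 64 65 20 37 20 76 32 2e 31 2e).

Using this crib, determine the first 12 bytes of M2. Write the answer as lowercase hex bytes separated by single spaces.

Since E_a ⊕ E_b = M1 ⊕ M2, XORing with the guessed M1 bytes yields the corresponding M2 bytes: M2 = (E_a ⊕ E_b) ⊕ M1.
 86 XOR  99 =  53
 80 XOR 111 =  63
 29 XOR 100 = 121
116 XOR 101 =  17
 25 XOR  32 =  57
 77 XOR  55 = 122
124 XOR  32 =  92
127 XOR 118 =   9
169 XOR  50 = 155
155 XOR  46 = 181
142 XOR  49 = 191
  4 XOR  46 =  42

35 3f 79 11 39 7a 5c 09 9b b5 bf 2a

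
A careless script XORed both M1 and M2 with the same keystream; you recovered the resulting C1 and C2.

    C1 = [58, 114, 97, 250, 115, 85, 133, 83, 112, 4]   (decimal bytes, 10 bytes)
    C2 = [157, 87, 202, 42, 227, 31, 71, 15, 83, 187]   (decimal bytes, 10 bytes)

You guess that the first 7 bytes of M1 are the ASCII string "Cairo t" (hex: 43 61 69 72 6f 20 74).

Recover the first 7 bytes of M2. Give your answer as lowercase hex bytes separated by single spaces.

First, C1 ⊕ C2 = (M1 ⊕ K) ⊕ (M2 ⊕ K) = M1 ⊕ M2, so the key drops out. Then M2 = (M1 ⊕ M2) ⊕ M1 over the first 7 bytes.
byte 0: (3a XOR 9d) XOR 43 = a7 XOR 43 = e4
byte 1: (72 XOR 57) XOR 61 = 25 XOR 61 = 44
byte 2: (61 XOR ca) XOR 69 = ab XOR 69 = c2
byte 3: (fa XOR 2a) XOR 72 = d0 XOR 72 = a2
byte 4: (73 XOR e3) XOR 6f = 90 XOR 6f = ff
byte 5: (55 XOR 1f) XOR 20 = 4a XOR 20 = 6a
byte 6: (85 XOR 47) XOR 74 = c2 XOR 74 = b6

e4 44 c2 a2 ff 6a b6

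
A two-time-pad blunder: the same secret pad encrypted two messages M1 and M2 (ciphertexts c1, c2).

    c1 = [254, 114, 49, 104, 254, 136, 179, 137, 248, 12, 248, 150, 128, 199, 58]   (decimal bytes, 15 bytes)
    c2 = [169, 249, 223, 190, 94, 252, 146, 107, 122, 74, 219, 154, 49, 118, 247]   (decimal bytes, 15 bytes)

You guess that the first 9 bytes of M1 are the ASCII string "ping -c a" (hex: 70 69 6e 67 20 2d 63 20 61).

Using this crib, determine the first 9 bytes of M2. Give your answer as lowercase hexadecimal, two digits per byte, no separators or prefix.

First, c1 ⊕ c2 = (M1 ⊕ K) ⊕ (M2 ⊕ K) = M1 ⊕ M2, so the key drops out. Then M2 = (M1 ⊕ M2) ⊕ M1 over the first 9 bytes.
byte 0: (fe ⊕ a9) ⊕ 70 = 57 ⊕ 70 = 27
byte 1: (72 ⊕ f9) ⊕ 69 = 8b ⊕ 69 = e2
byte 2: (31 ⊕ df) ⊕ 6e = ee ⊕ 6e = 80
byte 3: (68 ⊕ be) ⊕ 67 = d6 ⊕ 67 = b1
byte 4: (fe ⊕ 5e) ⊕ 20 = a0 ⊕ 20 = 80
byte 5: (88 ⊕ fc) ⊕ 2d = 74 ⊕ 2d = 59
byte 6: (b3 ⊕ 92) ⊕ 63 = 21 ⊕ 63 = 42
byte 7: (89 ⊕ 6b) ⊕ 20 = e2 ⊕ 20 = c2
byte 8: (f8 ⊕ 7a) ⊕ 61 = 82 ⊕ 61 = e3

27e280b1805942c2e3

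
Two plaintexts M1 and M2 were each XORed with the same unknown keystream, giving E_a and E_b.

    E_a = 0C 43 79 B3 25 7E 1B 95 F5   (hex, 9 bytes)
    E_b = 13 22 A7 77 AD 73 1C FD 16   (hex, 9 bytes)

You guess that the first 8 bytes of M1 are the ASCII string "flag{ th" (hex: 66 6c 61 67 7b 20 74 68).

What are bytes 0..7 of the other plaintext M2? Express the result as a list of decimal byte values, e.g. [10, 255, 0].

[121, 13, 191, 163, 243, 45, 115, 0]

First, E_a ⊕ E_b = (M1 ⊕ K) ⊕ (M2 ⊕ K) = M1 ⊕ M2, so the key drops out. Then M2 = (M1 ⊕ M2) ⊕ M1 over the first 8 bytes.
byte 0: (0c ⊕ 13) ⊕ 66 = 1f ⊕ 66 = 79
byte 1: (43 ⊕ 22) ⊕ 6c = 61 ⊕ 6c = 0d
byte 2: (79 ⊕ a7) ⊕ 61 = de ⊕ 61 = bf
byte 3: (b3 ⊕ 77) ⊕ 67 = c4 ⊕ 67 = a3
byte 4: (25 ⊕ ad) ⊕ 7b = 88 ⊕ 7b = f3
byte 5: (7e ⊕ 73) ⊕ 20 = 0d ⊕ 20 = 2d
byte 6: (1b ⊕ 1c) ⊕ 74 = 07 ⊕ 74 = 73
byte 7: (95 ⊕ fd) ⊕ 68 = 68 ⊕ 68 = 00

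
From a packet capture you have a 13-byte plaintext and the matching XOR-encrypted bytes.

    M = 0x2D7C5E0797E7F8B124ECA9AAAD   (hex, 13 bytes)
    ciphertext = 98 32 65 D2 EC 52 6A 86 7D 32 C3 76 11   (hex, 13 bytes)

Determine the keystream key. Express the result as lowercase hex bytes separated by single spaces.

b5 4e 3b d5 7b b5 92 37 59 de 6a dc bc

Since ciphertext = M ⊕ key, XORing both sides with M gives key = M ⊕ ciphertext.
2d ⊕ 98 = b5
7c ⊕ 32 = 4e
5e ⊕ 65 = 3b
07 ⊕ d2 = d5
97 ⊕ ec = 7b
e7 ⊕ 52 = b5
f8 ⊕ 6a = 92
b1 ⊕ 86 = 37
24 ⊕ 7d = 59
ec ⊕ 32 = de
a9 ⊕ c3 = 6a
aa ⊕ 76 = dc
ad ⊕ 11 = bc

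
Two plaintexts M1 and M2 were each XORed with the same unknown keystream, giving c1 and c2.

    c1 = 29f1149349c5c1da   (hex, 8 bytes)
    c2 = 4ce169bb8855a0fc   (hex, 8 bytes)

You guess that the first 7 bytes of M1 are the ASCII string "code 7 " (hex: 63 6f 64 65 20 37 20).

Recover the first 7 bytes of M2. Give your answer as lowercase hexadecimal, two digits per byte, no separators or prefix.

067f194de1a741

First, c1 ⊕ c2 = (M1 ⊕ K) ⊕ (M2 ⊕ K) = M1 ⊕ M2, so the key drops out. Then M2 = (M1 ⊕ M2) ⊕ M1 over the first 7 bytes.
byte 0: (29 ^ 4c) ^ 63 = 65 ^ 63 = 06
byte 1: (f1 ^ e1) ^ 6f = 10 ^ 6f = 7f
byte 2: (14 ^ 69) ^ 64 = 7d ^ 64 = 19
byte 3: (93 ^ bb) ^ 65 = 28 ^ 65 = 4d
byte 4: (49 ^ 88) ^ 20 = c1 ^ 20 = e1
byte 5: (c5 ^ 55) ^ 37 = 90 ^ 37 = a7
byte 6: (c1 ^ a0) ^ 20 = 61 ^ 20 = 41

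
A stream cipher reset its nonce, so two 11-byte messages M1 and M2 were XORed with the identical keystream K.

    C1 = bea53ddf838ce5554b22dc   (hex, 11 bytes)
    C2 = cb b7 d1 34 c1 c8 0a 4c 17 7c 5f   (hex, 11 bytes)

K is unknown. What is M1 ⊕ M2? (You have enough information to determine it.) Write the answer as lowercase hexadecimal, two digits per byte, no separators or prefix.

7512eceb4244ef195c5e83

C1 ⊕ C2 = (M1 ⊕ K) ⊕ (M2 ⊕ K) = M1 ⊕ M2 — the shared key cancels under XOR.
10111110 XOR 11001011 = 01110101
10100101 XOR 10110111 = 00010010
00111101 XOR 11010001 = 11101100
11011111 XOR 00110100 = 11101011
10000011 XOR 11000001 = 01000010
10001100 XOR 11001000 = 01000100
11100101 XOR 00001010 = 11101111
01010101 XOR 01001100 = 00011001
01001011 XOR 00010111 = 01011100
00100010 XOR 01111100 = 01011110
11011100 XOR 01011111 = 10000011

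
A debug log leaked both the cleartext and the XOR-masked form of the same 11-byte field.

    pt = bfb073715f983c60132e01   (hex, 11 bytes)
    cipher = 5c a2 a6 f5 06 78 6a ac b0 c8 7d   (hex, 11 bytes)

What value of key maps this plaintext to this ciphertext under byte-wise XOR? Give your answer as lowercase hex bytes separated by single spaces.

Since cipher = pt ⊕ key, XORing both sides with pt gives key = pt ⊕ cipher.
byte 0: 10111111 xor 01011100 = 11100011
byte 1: 10110000 xor 10100010 = 00010010
byte 2: 01110011 xor 10100110 = 11010101
byte 3: 01110001 xor 11110101 = 10000100
byte 4: 01011111 xor 00000110 = 01011001
byte 5: 10011000 xor 01111000 = 11100000
byte 6: 00111100 xor 01101010 = 01010110
byte 7: 01100000 xor 10101100 = 11001100
byte 8: 00010011 xor 10110000 = 10100011
byte 9: 00101110 xor 11001000 = 11100110
byte 10: 00000001 xor 01111101 = 01111100

e3 12 d5 84 59 e0 56 cc a3 e6 7c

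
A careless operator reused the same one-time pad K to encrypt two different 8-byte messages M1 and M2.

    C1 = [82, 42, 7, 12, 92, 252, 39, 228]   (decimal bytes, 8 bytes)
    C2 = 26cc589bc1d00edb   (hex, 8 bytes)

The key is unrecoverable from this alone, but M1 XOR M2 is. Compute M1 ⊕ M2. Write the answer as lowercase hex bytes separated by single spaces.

74 e6 5f 97 9d 2c 29 3f

C1 ⊕ C2 = (M1 ⊕ K) ⊕ (M2 ⊕ K) = M1 ⊕ M2 — the shared key cancels under XOR.
52 ^ 26 = 74
2a ^ cc = e6
07 ^ 58 = 5f
0c ^ 9b = 97
5c ^ c1 = 9d
fc ^ d0 = 2c
27 ^ 0e = 29
e4 ^ db = 3f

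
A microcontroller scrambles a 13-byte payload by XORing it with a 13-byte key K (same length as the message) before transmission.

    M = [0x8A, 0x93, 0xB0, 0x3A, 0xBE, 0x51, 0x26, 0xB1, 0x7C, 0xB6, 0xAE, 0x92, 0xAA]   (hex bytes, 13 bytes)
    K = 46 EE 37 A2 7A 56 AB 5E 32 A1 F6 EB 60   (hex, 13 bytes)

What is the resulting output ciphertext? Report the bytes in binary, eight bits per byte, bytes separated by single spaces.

XOR is its own inverse, so applying the key byte-wise gives the result directly.
138 XOR  70 = 204
147 XOR 238 = 125
176 XOR  55 = 135
 58 XOR 162 = 152
190 XOR 122 = 196
 81 XOR  86 =   7
 38 XOR 171 = 141
177 XOR  94 = 239
124 XOR  50 =  78
182 XOR 161 =  23
174 XOR 246 =  88
146 XOR 235 = 121
170 XOR  96 = 202

11001100 01111101 10000111 10011000 11000100 00000111 10001101 11101111 01001110 00010111 01011000 01111001 11001010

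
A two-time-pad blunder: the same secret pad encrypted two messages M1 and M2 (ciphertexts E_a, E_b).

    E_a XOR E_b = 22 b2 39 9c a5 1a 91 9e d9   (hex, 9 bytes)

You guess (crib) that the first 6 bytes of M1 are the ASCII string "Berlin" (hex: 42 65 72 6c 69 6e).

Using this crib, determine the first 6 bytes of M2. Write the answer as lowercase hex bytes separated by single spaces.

Since E_a ⊕ E_b = M1 ⊕ M2, XORing with the guessed M1 bytes yields the corresponding M2 bytes: M2 = (E_a ⊕ E_b) ⊕ M1.
00100010 XOR 01000010 = 01100000
10110010 XOR 01100101 = 11010111
00111001 XOR 01110010 = 01001011
10011100 XOR 01101100 = 11110000
10100101 XOR 01101001 = 11001100
00011010 XOR 01101110 = 01110100

60 d7 4b f0 cc 74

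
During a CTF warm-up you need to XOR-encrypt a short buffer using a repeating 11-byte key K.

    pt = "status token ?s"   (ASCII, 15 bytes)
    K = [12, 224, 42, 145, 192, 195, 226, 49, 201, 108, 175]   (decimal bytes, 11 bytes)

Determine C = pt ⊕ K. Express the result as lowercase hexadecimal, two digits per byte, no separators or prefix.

The 11-byte key repeats, so the effective keystream is 0c e0 2a 91 c0 c3 e2 31 c9 6c af 0c e0 2a 91.
byte 0: 73 ^ 0c = 7f
byte 1: 74 ^ e0 = 94
byte 2: 61 ^ 2a = 4b
byte 3: 74 ^ 91 = e5
byte 4: 75 ^ c0 = b5
byte 5: 73 ^ c3 = b0
byte 6: 20 ^ e2 = c2
byte 7: 74 ^ 31 = 45
byte 8: 6f ^ c9 = a6
byte 9: 6b ^ 6c = 07
byte 10: 65 ^ af = ca
byte 11: 6e ^ 0c = 62
byte 12: 20 ^ e0 = c0
byte 13: 3f ^ 2a = 15
byte 14: 73 ^ 91 = e2

7f944be5b5b0c245a607ca62c015e2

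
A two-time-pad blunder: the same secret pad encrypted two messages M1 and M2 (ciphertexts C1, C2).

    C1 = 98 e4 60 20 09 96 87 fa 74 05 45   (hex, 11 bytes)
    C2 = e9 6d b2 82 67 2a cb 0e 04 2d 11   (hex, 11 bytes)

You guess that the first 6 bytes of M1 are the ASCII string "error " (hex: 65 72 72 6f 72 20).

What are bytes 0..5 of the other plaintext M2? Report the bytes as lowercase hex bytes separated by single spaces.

First, C1 ⊕ C2 = (M1 ⊕ K) ⊕ (M2 ⊕ K) = M1 ⊕ M2, so the key drops out. Then M2 = (M1 ⊕ M2) ⊕ M1 over the first 6 bytes.
byte 0: (98 xor e9) xor 65 = 71 xor 65 = 14
byte 1: (e4 xor 6d) xor 72 = 89 xor 72 = fb
byte 2: (60 xor b2) xor 72 = d2 xor 72 = a0
byte 3: (20 xor 82) xor 6f = a2 xor 6f = cd
byte 4: (09 xor 67) xor 72 = 6e xor 72 = 1c
byte 5: (96 xor 2a) xor 20 = bc xor 20 = 9c

14 fb a0 cd 1c 9c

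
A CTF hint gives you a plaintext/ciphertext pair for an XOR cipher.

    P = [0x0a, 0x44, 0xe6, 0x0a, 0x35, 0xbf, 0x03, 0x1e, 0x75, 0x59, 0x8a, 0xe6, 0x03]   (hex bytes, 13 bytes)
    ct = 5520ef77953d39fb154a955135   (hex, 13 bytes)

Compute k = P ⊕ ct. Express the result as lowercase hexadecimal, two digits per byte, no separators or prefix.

Since ct = P ⊕ k, XORing both sides with P gives k = P ⊕ ct.
0a ⊕ 55 = 5f
44 ⊕ 20 = 64
e6 ⊕ ef = 09
0a ⊕ 77 = 7d
35 ⊕ 95 = a0
bf ⊕ 3d = 82
03 ⊕ 39 = 3a
1e ⊕ fb = e5
75 ⊕ 15 = 60
59 ⊕ 4a = 13
8a ⊕ 95 = 1f
e6 ⊕ 51 = b7
03 ⊕ 35 = 36

5f64097da0823ae560131fb736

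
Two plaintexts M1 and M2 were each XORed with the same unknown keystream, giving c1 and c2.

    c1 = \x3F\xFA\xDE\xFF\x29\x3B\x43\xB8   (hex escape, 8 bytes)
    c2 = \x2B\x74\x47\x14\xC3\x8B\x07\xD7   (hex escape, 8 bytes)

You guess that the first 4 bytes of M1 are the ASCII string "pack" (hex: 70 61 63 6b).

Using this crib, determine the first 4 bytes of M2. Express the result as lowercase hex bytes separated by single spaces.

64 ef fa 80

First, c1 ⊕ c2 = (M1 ⊕ K) ⊕ (M2 ⊕ K) = M1 ⊕ M2, so the key drops out. Then M2 = (M1 ⊕ M2) ⊕ M1 over the first 4 bytes.
byte 0: (3f xor 2b) xor 70 = 14 xor 70 = 64
byte 1: (fa xor 74) xor 61 = 8e xor 61 = ef
byte 2: (de xor 47) xor 63 = 99 xor 63 = fa
byte 3: (ff xor 14) xor 6b = eb xor 6b = 80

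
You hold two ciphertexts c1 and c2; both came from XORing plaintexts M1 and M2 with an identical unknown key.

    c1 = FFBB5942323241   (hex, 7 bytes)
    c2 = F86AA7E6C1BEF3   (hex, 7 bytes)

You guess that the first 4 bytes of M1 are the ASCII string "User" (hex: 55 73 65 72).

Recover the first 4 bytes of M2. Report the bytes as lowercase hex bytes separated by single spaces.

First, c1 ⊕ c2 = (M1 ⊕ K) ⊕ (M2 ⊕ K) = M1 ⊕ M2, so the key drops out. Then M2 = (M1 ⊕ M2) ⊕ M1 over the first 4 bytes.
byte 0: (ff ⊕ f8) ⊕ 55 = 07 ⊕ 55 = 52
byte 1: (bb ⊕ 6a) ⊕ 73 = d1 ⊕ 73 = a2
byte 2: (59 ⊕ a7) ⊕ 65 = fe ⊕ 65 = 9b
byte 3: (42 ⊕ e6) ⊕ 72 = a4 ⊕ 72 = d6

52 a2 9b d6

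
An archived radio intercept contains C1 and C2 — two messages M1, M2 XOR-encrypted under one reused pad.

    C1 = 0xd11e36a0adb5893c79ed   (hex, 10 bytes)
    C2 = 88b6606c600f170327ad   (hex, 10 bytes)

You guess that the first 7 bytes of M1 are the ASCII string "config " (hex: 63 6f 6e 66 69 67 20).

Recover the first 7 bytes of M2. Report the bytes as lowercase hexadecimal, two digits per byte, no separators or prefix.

First, C1 ⊕ C2 = (M1 ⊕ K) ⊕ (M2 ⊕ K) = M1 ⊕ M2, so the key drops out. Then M2 = (M1 ⊕ M2) ⊕ M1 over the first 7 bytes.
byte 0: (d1 xor 88) xor 63 = 59 xor 63 = 3a
byte 1: (1e xor b6) xor 6f = a8 xor 6f = c7
byte 2: (36 xor 60) xor 6e = 56 xor 6e = 38
byte 3: (a0 xor 6c) xor 66 = cc xor 66 = aa
byte 4: (ad xor 60) xor 69 = cd xor 69 = a4
byte 5: (b5 xor 0f) xor 67 = ba xor 67 = dd
byte 6: (89 xor 17) xor 20 = 9e xor 20 = be

3ac738aaa4ddbe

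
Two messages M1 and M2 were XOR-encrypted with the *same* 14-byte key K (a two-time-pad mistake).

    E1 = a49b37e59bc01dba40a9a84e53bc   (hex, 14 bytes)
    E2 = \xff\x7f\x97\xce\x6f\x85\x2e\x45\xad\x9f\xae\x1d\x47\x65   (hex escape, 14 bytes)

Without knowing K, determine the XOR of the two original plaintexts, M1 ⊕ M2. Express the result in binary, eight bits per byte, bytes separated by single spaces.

01011011 11100100 10100000 00101011 11110100 01000101 00110011 11111111 11101101 00110110 00000110 01010011 00010100 11011001

E1 ⊕ E2 = (M1 ⊕ K) ⊕ (M2 ⊕ K) = M1 ⊕ M2 — the shared key cancels under XOR.
byte 0: 10100100 ^ 11111111 = 01011011
byte 1: 10011011 ^ 01111111 = 11100100
byte 2: 00110111 ^ 10010111 = 10100000
byte 3: 11100101 ^ 11001110 = 00101011
byte 4: 10011011 ^ 01101111 = 11110100
byte 5: 11000000 ^ 10000101 = 01000101
byte 6: 00011101 ^ 00101110 = 00110011
byte 7: 10111010 ^ 01000101 = 11111111
byte 8: 01000000 ^ 10101101 = 11101101
byte 9: 10101001 ^ 10011111 = 00110110
byte 10: 10101000 ^ 10101110 = 00000110
byte 11: 01001110 ^ 00011101 = 01010011
byte 12: 01010011 ^ 01000111 = 00010100
byte 13: 10111100 ^ 01100101 = 11011001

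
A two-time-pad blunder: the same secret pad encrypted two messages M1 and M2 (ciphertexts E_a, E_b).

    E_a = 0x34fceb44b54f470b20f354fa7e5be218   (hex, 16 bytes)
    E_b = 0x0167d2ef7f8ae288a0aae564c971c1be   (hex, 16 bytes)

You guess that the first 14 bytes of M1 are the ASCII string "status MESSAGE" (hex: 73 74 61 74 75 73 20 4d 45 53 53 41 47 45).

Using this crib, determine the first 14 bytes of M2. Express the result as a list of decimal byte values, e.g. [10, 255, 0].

[70, 239, 88, 223, 191, 182, 133, 206, 197, 10, 226, 223, 240, 111]

First, E_a ⊕ E_b = (M1 ⊕ K) ⊕ (M2 ⊕ K) = M1 ⊕ M2, so the key drops out. Then M2 = (M1 ⊕ M2) ⊕ M1 over the first 14 bytes.
byte 0: (34 ⊕ 01) ⊕ 73 = 35 ⊕ 73 = 46
byte 1: (fc ⊕ 67) ⊕ 74 = 9b ⊕ 74 = ef
byte 2: (eb ⊕ d2) ⊕ 61 = 39 ⊕ 61 = 58
byte 3: (44 ⊕ ef) ⊕ 74 = ab ⊕ 74 = df
byte 4: (b5 ⊕ 7f) ⊕ 75 = ca ⊕ 75 = bf
byte 5: (4f ⊕ 8a) ⊕ 73 = c5 ⊕ 73 = b6
byte 6: (47 ⊕ e2) ⊕ 20 = a5 ⊕ 20 = 85
byte 7: (0b ⊕ 88) ⊕ 4d = 83 ⊕ 4d = ce
byte 8: (20 ⊕ a0) ⊕ 45 = 80 ⊕ 45 = c5
byte 9: (f3 ⊕ aa) ⊕ 53 = 59 ⊕ 53 = 0a
byte 10: (54 ⊕ e5) ⊕ 53 = b1 ⊕ 53 = e2
byte 11: (fa ⊕ 64) ⊕ 41 = 9e ⊕ 41 = df
byte 12: (7e ⊕ c9) ⊕ 47 = b7 ⊕ 47 = f0
byte 13: (5b ⊕ 71) ⊕ 45 = 2a ⊕ 45 = 6f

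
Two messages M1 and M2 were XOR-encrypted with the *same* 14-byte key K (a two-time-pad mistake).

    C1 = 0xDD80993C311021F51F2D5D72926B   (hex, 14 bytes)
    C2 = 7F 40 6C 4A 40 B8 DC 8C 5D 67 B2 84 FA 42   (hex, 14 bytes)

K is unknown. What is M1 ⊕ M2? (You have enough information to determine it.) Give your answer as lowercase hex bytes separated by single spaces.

C1 ⊕ C2 = (M1 ⊕ K) ⊕ (M2 ⊕ K) = M1 ⊕ M2 — the shared key cancels under XOR.
221 ⊕ 127 = 162
128 ⊕  64 = 192
153 ⊕ 108 = 245
 60 ⊕  74 = 118
 49 ⊕  64 = 113
 16 ⊕ 184 = 168
 33 ⊕ 220 = 253
245 ⊕ 140 = 121
 31 ⊕  93 =  66
 45 ⊕ 103 =  74
 93 ⊕ 178 = 239
114 ⊕ 132 = 246
146 ⊕ 250 = 104
107 ⊕  66 =  41

a2 c0 f5 76 71 a8 fd 79 42 4a ef f6 68 29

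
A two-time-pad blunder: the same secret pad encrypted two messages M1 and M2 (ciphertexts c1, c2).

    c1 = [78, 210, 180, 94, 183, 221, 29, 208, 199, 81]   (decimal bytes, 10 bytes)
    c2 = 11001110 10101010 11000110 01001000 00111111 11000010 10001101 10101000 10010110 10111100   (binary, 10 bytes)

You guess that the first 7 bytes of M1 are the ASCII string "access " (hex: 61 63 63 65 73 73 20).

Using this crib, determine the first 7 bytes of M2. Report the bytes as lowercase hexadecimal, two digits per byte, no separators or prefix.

First, c1 ⊕ c2 = (M1 ⊕ K) ⊕ (M2 ⊕ K) = M1 ⊕ M2, so the key drops out. Then M2 = (M1 ⊕ M2) ⊕ M1 over the first 7 bytes.
byte 0: (4e xor ce) xor 61 = 80 xor 61 = e1
byte 1: (d2 xor aa) xor 63 = 78 xor 63 = 1b
byte 2: (b4 xor c6) xor 63 = 72 xor 63 = 11
byte 3: (5e xor 48) xor 65 = 16 xor 65 = 73
byte 4: (b7 xor 3f) xor 73 = 88 xor 73 = fb
byte 5: (dd xor c2) xor 73 = 1f xor 73 = 6c
byte 6: (1d xor 8d) xor 20 = 90 xor 20 = b0

e11b1173fb6cb0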